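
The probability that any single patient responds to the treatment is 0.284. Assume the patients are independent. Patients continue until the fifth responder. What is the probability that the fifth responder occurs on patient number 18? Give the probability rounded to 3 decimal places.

Y = trial on which the fifth success occurs; negative binomial, r=5, p=0.284.
P(Y=18) = C(17,4) · p^5 · (1−p)^13
= 2380 · 0.0018475 · 0.012998 = 0.05715

0.057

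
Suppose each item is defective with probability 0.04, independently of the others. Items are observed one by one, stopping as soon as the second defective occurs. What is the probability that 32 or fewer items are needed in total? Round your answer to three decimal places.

Finishing within 32 items ⇔ at least 2 successes in the first 32. With X ~ Binomial(32, 0.04), P(Y ≤ 32) = 1 − P(X ≤ 1).
  k=0: C(32,0)·0.04^0·0.96^32 = 0.27082
  k=1: C(32,1)·0.04^1·0.96^31 = 0.36109
1 − 0.63191 = 0.36809

0.368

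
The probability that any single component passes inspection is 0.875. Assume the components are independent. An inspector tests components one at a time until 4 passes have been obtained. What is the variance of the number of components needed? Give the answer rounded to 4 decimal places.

Y = total components until the fourth success; negative binomial with r=4, p=0.875.
Var(Y) = r(1−p)/p² = 4·0.125 / 0.875² = 0.653061

0.6531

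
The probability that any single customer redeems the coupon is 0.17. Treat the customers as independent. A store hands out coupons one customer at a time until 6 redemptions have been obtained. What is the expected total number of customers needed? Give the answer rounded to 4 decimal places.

35.2941

Y = total customers until the sixth success; negative binomial with r=6, p=0.17.
E[Y] = r / p = 6 / 0.17 = 35.294118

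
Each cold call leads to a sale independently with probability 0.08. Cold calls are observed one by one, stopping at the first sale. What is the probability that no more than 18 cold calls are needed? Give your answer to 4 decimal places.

Y = number of cold calls to the first success; geometric, p = 0.08.
P(Y ≤ 18) = 1 − (1−p)^18 = 1 − 0.222936 = 0.777064

0.7771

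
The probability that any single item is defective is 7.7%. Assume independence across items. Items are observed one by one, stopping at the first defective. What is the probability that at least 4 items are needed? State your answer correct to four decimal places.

Y = number of items to the first success; geometric, p = 0.077.
P(Y > 3) = P(first 3 all fail) = (1−p)^3 = 0.786330

0.7863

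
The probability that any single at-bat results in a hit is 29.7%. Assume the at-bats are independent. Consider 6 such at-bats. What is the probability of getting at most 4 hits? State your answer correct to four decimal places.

0.9896

X ~ Binomial(6, 0.297); P(X ≤ 4) = Σ C(6,k) p^k (1−p)^(6−k) over k:
  k=0: C(6,0)·0.297^0·0.703^6 = 0.120707
  k=1: C(6,1)·0.297^1·0.703^5 = 0.305974
  k=2: C(6,2)·0.297^2·0.703^4 = 0.323166
  k=3: C(6,3)·0.297^3·0.703^3 = 0.182039
  k=4: C(6,4)·0.297^4·0.703^2 = 0.057680
Total = 0.989566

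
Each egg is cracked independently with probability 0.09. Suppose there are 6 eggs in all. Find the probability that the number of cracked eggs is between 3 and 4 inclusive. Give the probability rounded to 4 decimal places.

0.0118

X ~ Binomial(6, 0.09); P(3 ≤ X ≤ 4) = Σ C(6,k) p^k (1−p)^(6−k) over k:
  k=3: C(6,3)·0.09^3·0.91^3 = 0.010987
  k=4: C(6,4)·0.09^4·0.91^2 = 0.000815
Total = 0.011802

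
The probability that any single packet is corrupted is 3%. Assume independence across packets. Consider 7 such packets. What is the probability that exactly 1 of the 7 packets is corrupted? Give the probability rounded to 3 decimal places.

X ~ Binomial(n=7, p=0.03).
P(X=1) = C(7,1) · p^1 · (1−p)^6
= 7 · 0.03 · 0.83297 = 0.17492

0.175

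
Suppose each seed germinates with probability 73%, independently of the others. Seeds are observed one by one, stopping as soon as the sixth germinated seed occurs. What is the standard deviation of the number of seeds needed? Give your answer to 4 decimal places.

Y = total seeds until the sixth success; negative binomial with r=6, p=0.73.
SD(Y) = √[r(1−p)/p²] = √(3.039970) = 1.743551

1.7436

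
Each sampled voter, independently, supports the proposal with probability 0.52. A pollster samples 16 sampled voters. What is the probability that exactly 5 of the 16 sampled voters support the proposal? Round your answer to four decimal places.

0.0518

X ~ Binomial(n=16, p=0.52).
P(X=5) = C(16,5) · p^5 · (1−p)^11
= 4368 · 0.03802 · 0.00031164 = 0.051755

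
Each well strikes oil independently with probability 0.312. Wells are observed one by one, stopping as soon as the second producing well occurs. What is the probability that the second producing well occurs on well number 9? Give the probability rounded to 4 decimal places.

Y = trial on which the second success occurs; negative binomial, r=2, p=0.312.
P(Y=9) = C(8,1) · p^2 · (1−p)^7
= 8 · 0.097344 · 0.072966 = 0.056822

0.0568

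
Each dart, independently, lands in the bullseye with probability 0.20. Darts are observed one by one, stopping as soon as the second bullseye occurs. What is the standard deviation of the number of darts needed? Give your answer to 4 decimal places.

Y = total darts until the second success; negative binomial with r=2, p=0.20.
SD(Y) = √[r(1−p)/p²] = √(40.000000) = 6.324555

6.3246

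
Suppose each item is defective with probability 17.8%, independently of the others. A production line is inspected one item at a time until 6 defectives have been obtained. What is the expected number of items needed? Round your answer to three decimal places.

33.708

Y = total items until the sixth success; negative binomial with r=6, p=0.178.
E[Y] = r / p = 6 / 0.178 = 33.70787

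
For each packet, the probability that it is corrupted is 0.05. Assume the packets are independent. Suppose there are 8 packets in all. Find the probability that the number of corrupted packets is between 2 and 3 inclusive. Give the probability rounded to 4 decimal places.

0.0569

X ~ Binomial(8, 0.05); P(2 ≤ X ≤ 3) = Σ C(8,k) p^k (1−p)^(8−k) over k:
  k=2: C(8,2)·0.05^2·0.95^6 = 0.051456
  k=3: C(8,3)·0.05^3·0.95^5 = 0.005416
Total = 0.056873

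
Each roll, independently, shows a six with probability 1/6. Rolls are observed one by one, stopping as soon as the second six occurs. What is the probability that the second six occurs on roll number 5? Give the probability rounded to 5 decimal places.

Y = trial on which the second success occurs; negative binomial, r=2, p=0.166667.
P(Y=5) = C(4,1) · p^2 · (1−p)^3
= 4 · 0.027778 · 0.5787 = 0.0643004

0.06430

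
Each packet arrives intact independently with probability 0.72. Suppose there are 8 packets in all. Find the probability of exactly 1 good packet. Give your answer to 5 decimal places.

X ~ Binomial(n=8, p=0.72).
P(X=1) = C(8,1) · p^1 · (1−p)^7
= 8 · 0.72 · 0.00013493 = 0.0007772

0.00078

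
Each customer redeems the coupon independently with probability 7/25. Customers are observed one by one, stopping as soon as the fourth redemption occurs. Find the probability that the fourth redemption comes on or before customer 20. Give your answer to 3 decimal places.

Finishing within 20 customers ⇔ at least 4 successes in the first 20. With X ~ Binomial(20, 0.28), P(Y ≤ 20) = 1 − P(X ≤ 3).
  k=0: C(20,0)·0.28^0·0.72^20 = 0.00140
  k=1: C(20,1)·0.28^1·0.72^19 = 0.01090
  k=2: C(20,2)·0.28^2·0.72^18 = 0.04028
  k=3: C(20,3)·0.28^3·0.72^17 = 0.09398
1 − 0.14656 = 0.85344

0.853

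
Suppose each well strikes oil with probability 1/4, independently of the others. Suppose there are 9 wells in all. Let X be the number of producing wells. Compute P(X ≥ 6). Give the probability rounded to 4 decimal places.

X ~ Binomial(9, 0.25); P(X ≥ 6) = Σ C(9,k) p^k (1−p)^(9−k) over k:
  k=6: C(9,6)·0.25^6·0.75^3 = 0.008652
  k=7: C(9,7)·0.25^7·0.75^2 = 0.001236
  k=8: C(9,8)·0.25^8·0.75^1 = 0.000103
  k=9: C(9,9)·0.25^9·0.75^0 = 0.000004
Total = 0.009995

0.0100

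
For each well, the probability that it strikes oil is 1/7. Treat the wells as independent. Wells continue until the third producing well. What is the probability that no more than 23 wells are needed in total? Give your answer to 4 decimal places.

Finishing within 23 wells ⇔ at least 3 successes in the first 23. With X ~ Binomial(23, 0.142857), P(Y ≤ 23) = 1 − P(X ≤ 2).
  k=0: C(23,0)·0.142857^0·0.857143^23 = 0.028855
  k=1: C(23,1)·0.142857^1·0.857143^22 = 0.110612
  k=2: C(23,2)·0.142857^2·0.857143^21 = 0.202788
1 − 0.342255 = 0.657745

0.6577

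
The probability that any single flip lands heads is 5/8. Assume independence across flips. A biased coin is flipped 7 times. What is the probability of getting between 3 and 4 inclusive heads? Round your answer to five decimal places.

X ~ Binomial(7, 0.625); P(3 ≤ X ≤ 4) = Σ C(7,k) p^k (1−p)^(7−k) over k:
  k=3: C(7,3)·0.625^3·0.375^4 = 0.1689792
  k=4: C(7,4)·0.625^4·0.375^3 = 0.2816319
Total = 0.4506111

0.45061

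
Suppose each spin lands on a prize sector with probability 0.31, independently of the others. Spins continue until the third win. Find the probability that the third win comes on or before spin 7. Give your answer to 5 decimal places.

0.37572

Finishing within 7 spins ⇔ at least 3 successes in the first 7. With X ~ Binomial(7, 0.31), P(Y ≤ 7) = 1 − P(X ≤ 2).
  k=0: C(7,0)·0.31^0·0.69^7 = 0.0744635
  k=1: C(7,1)·0.31^1·0.69^6 = 0.2341824
  k=2: C(7,2)·0.31^2·0.69^5 = 0.3156372
1 − 0.6242831 = 0.3757169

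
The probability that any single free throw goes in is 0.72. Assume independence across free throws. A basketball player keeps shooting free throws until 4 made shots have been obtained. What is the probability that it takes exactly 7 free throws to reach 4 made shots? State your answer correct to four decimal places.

0.1180

Y = trial on which the fourth success occurs; negative binomial, r=4, p=0.72.
P(Y=7) = C(6,3) · p^4 · (1−p)^3
= 20 · 0.26874 · 0.021952 = 0.117987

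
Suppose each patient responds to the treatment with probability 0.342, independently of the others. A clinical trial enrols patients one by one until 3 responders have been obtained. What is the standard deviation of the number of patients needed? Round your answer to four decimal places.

4.1082

Y = total patients until the third success; negative binomial with r=3, p=0.342.
SD(Y) = √[r(1−p)/p²] = √(16.876988) = 4.108161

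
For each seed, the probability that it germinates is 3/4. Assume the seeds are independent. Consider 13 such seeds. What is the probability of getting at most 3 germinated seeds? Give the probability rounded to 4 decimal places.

0.0001

X ~ Binomial(13, 0.75); P(X ≤ 3) = Σ C(13,k) p^k (1−p)^(13−k) over k:
  k=0: C(13,0)·0.75^0·0.25^13 = 0.000000
  k=1: C(13,1)·0.75^1·0.25^12 = 0.000001
  k=2: C(13,2)·0.75^2·0.25^11 = 0.000010
  k=3: C(13,3)·0.75^3·0.25^10 = 0.000115
Total = 0.000126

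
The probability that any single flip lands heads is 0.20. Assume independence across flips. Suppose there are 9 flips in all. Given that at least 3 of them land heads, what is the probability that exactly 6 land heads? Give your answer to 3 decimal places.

X ~ Binomial(9, 0.20). Want P(X=6 | X≥3) = P(X=6) / P(X≥3).
P(X=6) = C(9,6)·0.20^6·0.80^3 = 0.00275
P(X≥3) = 1 − 0.13422 − 0.30199 − 0.30199 = 0.26180
Ratio = 0.00275 / 0.26180 = 0.01051

0.011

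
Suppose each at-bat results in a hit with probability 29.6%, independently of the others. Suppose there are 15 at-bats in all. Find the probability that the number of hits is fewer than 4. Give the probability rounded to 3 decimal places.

0.309

X ~ Binomial(15, 0.296); P(X ≤ 3) = Σ C(15,k) p^k (1−p)^(15−k) over k:
  k=0: C(15,0)·0.296^0·0.704^15 = 0.00517
  k=1: C(15,1)·0.296^1·0.704^14 = 0.03261
  k=2: C(15,2)·0.296^2·0.704^13 = 0.09599
  k=3: C(15,3)·0.296^3·0.704^12 = 0.17489
Total = 0.30866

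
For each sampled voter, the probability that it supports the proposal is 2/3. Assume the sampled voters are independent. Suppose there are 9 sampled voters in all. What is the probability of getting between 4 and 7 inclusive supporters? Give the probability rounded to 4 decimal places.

0.8145

X ~ Binomial(9, 0.666667); P(4 ≤ X ≤ 7) = Σ C(9,k) p^k (1−p)^(9−k) over k:
  k=4: C(9,4)·0.666667^4·0.333333^5 = 0.102423
  k=5: C(9,5)·0.666667^5·0.333333^4 = 0.204847
  k=6: C(9,6)·0.666667^6·0.333333^3 = 0.273129
  k=7: C(9,7)·0.666667^7·0.333333^2 = 0.234111
Total = 0.814510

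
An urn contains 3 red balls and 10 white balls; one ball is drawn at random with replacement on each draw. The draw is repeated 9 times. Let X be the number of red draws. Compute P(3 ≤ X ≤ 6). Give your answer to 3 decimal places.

X ~ Binomial(9, 0.230769); P(3 ≤ X ≤ 6) = Σ C(9,k) p^k (1−p)^(9−k) over k:
  k=3: C(9,3)·0.230769^3·0.769231^6 = 0.21387
  k=4: C(9,4)·0.230769^4·0.769231^5 = 0.09624
  k=5: C(9,5)·0.230769^5·0.769231^4 = 0.02887
  k=6: C(9,6)·0.230769^6·0.769231^3 = 0.00577
Total = 0.34476

0.345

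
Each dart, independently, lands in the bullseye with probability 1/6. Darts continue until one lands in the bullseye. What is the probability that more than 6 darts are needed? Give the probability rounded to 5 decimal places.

Y = number of darts to the first success; geometric, p = 0.166667.
P(Y > 6) = P(first 6 all fail) = (1−p)^6 = 0.3348980

0.33490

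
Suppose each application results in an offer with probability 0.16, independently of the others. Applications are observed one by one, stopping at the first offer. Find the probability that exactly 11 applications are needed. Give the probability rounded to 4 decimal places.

Geometric (trials to first success), p = 0.16.
P(Y = 11) = (1−p)^10 · p = 0.1749 · 0.16 = 0.027984

0.0280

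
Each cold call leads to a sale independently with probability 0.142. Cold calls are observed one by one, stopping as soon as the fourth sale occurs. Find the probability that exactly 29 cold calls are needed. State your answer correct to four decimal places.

0.0290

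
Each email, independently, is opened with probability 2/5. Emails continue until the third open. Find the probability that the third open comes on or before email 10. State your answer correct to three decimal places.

Finishing within 10 emails ⇔ at least 3 successes in the first 10. With X ~ Binomial(10, 0.40), P(Y ≤ 10) = 1 − P(X ≤ 2).
  k=0: C(10,0)·0.40^0·0.60^10 = 0.00605
  k=1: C(10,1)·0.40^1·0.60^9 = 0.04031
  k=2: C(10,2)·0.40^2·0.60^8 = 0.12093
1 − 0.16729 = 0.83271

0.833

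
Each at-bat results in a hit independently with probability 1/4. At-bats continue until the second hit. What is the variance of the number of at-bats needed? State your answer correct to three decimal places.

Y = total at-bats until the second success; negative binomial with r=2, p=0.25.
Var(Y) = r(1−p)/p² = 2·0.75 / 0.25² = 24.00000

24.000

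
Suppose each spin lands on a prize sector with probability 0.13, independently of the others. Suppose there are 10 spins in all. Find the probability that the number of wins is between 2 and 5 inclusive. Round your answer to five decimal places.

0.37974

X ~ Binomial(10, 0.13); P(2 ≤ X ≤ 5) = Σ C(10,k) p^k (1−p)^(10−k) over k:
  k=2: C(10,2)·0.13^2·0.87^8 = 0.2496050
  k=3: C(10,3)·0.13^3·0.87^7 = 0.0994595
  k=4: C(10,4)·0.13^4·0.87^6 = 0.0260081
  k=5: C(10,5)·0.13^5·0.87^5 = 0.0046635
Total = 0.3797360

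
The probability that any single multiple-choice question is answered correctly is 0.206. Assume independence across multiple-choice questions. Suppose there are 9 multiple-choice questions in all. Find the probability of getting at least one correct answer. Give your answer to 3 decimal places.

P(at least one) = 1 − P(none) = 1 − (1 − 0.206)^9
= 1 − 0.12543 = 0.87457

0.875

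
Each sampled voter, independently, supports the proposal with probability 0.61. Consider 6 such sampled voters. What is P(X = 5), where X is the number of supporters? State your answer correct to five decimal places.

0.19764

X ~ Binomial(n=6, p=0.61).
P(X=5) = C(6,5) · p^5 · (1−p)^1
= 6 · 0.08446 · 0.39 = 0.1976355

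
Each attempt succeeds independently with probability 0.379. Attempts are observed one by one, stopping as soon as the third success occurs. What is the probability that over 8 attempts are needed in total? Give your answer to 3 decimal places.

0.361

Needing more than 8 attempts ⇔ fewer than 3 successes in the first 8. With X ~ Binomial(8, 0.379), P(Y > 8) = P(X ≤ 2).
  k=0: C(8,0)·0.379^0·0.621^8 = 0.02212
  k=1: C(8,1)·0.379^1·0.621^7 = 0.10799
  k=2: C(8,2)·0.379^2·0.621^6 = 0.23067
P(X ≤ 2) = 0.36077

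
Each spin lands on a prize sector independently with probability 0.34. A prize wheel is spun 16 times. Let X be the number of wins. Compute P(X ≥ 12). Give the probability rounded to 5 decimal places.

0.00097

X ~ Binomial(16, 0.34); P(X ≥ 12) = Σ C(16,k) p^k (1−p)^(16−k) over k:
  k=12: C(16,12)·0.34^12·0.66^4 = 0.0008241
  k=13: C(16,13)·0.34^13·0.66^3 = 0.0001306
  k=14: C(16,14)·0.34^14·0.66^2 = 0.0000144
  k=15: C(16,15)·0.34^15·0.66^1 = 0.0000010
  k=16: C(16,16)·0.34^16·0.66^0 = 0.0000000
Total = 0.0009702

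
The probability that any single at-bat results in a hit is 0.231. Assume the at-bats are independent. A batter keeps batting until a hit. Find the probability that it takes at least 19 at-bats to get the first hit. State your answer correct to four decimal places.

Y = number of at-bats to the first success; geometric, p = 0.231.
P(Y > 18) = P(first 18 all fail) = (1−p)^18 = 0.008845

0.0088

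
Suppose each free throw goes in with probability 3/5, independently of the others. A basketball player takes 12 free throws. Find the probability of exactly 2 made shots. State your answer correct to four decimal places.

X ~ Binomial(n=12, p=0.60).
P(X=2) = C(12,2) · p^2 · (1−p)^10
= 66 · 0.36 · 0.00010486 = 0.002491

0.0025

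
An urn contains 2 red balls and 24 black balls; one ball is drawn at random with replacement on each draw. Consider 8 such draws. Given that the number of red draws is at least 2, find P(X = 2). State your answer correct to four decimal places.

0.8437

X ~ Binomial(8, 0.076923). Want P(X=2 | X≥2) = P(X=2) / P(X≥2).
P(X=2) = C(8,2)·0.076923^2·0.923077^6 = 0.102494
P(X≥2) = 1 − 0.527112 − 0.351408 = 0.121480
Ratio = 0.102494 / 0.121480 = 0.843715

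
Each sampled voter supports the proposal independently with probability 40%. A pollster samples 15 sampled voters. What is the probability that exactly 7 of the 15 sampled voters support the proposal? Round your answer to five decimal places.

0.17708

X ~ Binomial(n=15, p=0.40).
P(X=7) = C(15,7) · p^7 · (1−p)^8
= 6435 · 0.0016384 · 0.016796 = 0.1770837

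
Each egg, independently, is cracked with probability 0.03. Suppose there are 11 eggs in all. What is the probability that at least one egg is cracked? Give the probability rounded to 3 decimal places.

0.285

P(at least one) = 1 − P(none) = 1 − (1 − 0.03)^11
= 1 − 0.71530 = 0.28470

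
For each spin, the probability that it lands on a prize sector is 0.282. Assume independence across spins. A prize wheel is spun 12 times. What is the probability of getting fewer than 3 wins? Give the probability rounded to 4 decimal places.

0.2984

X ~ Binomial(12, 0.282); P(X ≤ 2) = Σ C(12,k) p^k (1−p)^(12−k) over k:
  k=0: C(12,0)·0.282^0·0.718^12 = 0.018771
  k=1: C(12,1)·0.282^1·0.718^11 = 0.088471
  k=2: C(12,2)·0.282^2·0.718^10 = 0.191111
Total = 0.298353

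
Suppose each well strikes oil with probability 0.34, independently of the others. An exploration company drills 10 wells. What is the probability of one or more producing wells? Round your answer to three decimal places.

0.984

P(at least one) = 1 − P(none) = 1 − (1 − 0.34)^10
= 1 − 0.01568 = 0.98432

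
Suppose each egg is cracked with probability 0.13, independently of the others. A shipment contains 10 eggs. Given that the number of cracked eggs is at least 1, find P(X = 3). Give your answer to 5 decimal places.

X ~ Binomial(10, 0.13). Want P(X=3 | X≥1) = P(X=3) / P(X≥1).
P(X=3) = C(10,3)·0.13^3·0.87^7 = 0.0994595
P(X≥1) = 1 − 0.2484234 = 0.7515766
Ratio = 0.0994595 / 0.7515766 = 0.1323344

0.13233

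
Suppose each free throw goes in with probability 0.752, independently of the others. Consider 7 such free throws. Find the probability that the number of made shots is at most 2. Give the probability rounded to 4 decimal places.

X ~ Binomial(7, 0.752); P(X ≤ 2) = Σ C(7,k) p^k (1−p)^(7−k) over k:
  k=0: C(7,0)·0.752^0·0.248^7 = 0.000058
  k=1: C(7,1)·0.752^1·0.248^6 = 0.001225
  k=2: C(7,2)·0.752^2·0.248^5 = 0.011141
Total = 0.012423

0.0124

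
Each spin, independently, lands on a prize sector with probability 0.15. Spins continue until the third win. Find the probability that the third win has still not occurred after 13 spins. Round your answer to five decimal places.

Needing more than 13 spins ⇔ fewer than 3 successes in the first 13. With X ~ Binomial(13, 0.15), P(Y > 13) = P(X ≤ 2).
  k=0: C(13,0)·0.15^0·0.85^13 = 0.1209055
  k=1: C(13,1)·0.15^1·0.85^12 = 0.2773714
  k=2: C(13,2)·0.15^2·0.85^11 = 0.2936874
P(X ≤ 2) = 0.6919643

0.69196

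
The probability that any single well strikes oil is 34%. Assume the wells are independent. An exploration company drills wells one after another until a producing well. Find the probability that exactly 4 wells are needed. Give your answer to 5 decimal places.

0.09775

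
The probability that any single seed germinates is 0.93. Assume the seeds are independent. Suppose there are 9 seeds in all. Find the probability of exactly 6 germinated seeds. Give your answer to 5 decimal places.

0.01864

X ~ Binomial(n=9, p=0.93).
P(X=6) = C(9,6) · p^6 · (1−p)^3
= 84 · 0.64699 · 0.000343 = 0.0186411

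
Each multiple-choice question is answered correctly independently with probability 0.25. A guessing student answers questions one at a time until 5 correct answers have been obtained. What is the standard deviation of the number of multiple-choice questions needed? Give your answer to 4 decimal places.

Y = total multiple-choice questions until the fifth success; negative binomial with r=5, p=0.25.
SD(Y) = √[r(1−p)/p²] = √(60.000000) = 7.745967

7.7460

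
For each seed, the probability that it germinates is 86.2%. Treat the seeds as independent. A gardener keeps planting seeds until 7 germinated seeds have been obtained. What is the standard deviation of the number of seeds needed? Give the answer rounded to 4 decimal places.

1.1402

Y = total seeds until the seventh success; negative binomial with r=7, p=0.862.
SD(Y) = √[r(1−p)/p²] = √(1.300058) = 1.140201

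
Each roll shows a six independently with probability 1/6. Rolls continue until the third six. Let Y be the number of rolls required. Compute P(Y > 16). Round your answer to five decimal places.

Needing more than 16 rolls ⇔ fewer than 3 successes in the first 16. With X ~ Binomial(16, 0.166667), P(Y > 16) = P(X ≤ 2).
  k=0: C(16,0)·0.166667^0·0.833333^16 = 0.0540879
  k=1: C(16,1)·0.166667^1·0.833333^15 = 0.1730813
  k=2: C(16,2)·0.166667^2·0.833333^14 = 0.2596219
P(X ≤ 2) = 0.4867910

0.48679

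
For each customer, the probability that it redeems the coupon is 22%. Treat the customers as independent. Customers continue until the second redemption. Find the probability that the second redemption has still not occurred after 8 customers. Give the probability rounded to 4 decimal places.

0.4462

Needing more than 8 customers ⇔ fewer than 2 successes in the first 8. With X ~ Binomial(8, 0.22), P(Y > 8) = P(X ≤ 1).
  k=0: C(8,0)·0.22^0·0.78^8 = 0.137011
  k=1: C(8,1)·0.22^1·0.78^7 = 0.309154
P(X ≤ 1) = 0.446165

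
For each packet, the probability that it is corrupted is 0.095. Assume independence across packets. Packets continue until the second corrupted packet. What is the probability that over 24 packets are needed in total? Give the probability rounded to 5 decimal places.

0.32065

Needing more than 24 packets ⇔ fewer than 2 successes in the first 24. With X ~ Binomial(24, 0.095), P(Y > 24) = P(X ≤ 1).
  k=0: C(24,0)·0.095^0·0.905^24 = 0.0911100
  k=1: C(24,1)·0.095^1·0.905^23 = 0.2295367
P(X ≤ 1) = 0.3206467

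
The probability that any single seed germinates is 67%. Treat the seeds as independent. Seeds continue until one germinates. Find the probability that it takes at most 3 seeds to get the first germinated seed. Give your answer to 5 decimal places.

0.96406

Y = number of seeds to the first success; geometric, p = 0.67.
P(Y ≤ 3) = 1 − (1−p)^3 = 1 − 0.0359370 = 0.9640630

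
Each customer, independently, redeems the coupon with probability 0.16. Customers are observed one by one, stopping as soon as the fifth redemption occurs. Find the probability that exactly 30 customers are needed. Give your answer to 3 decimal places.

Y = trial on which the fifth success occurs; negative binomial, r=5, p=0.16.
P(Y=30) = C(29,4) · p^5 · (1−p)^25
= 23751 · 0.00010486 · 0.012793 = 0.03186

0.032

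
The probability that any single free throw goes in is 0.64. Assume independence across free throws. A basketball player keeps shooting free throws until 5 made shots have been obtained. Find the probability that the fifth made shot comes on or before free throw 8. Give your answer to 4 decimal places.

0.6847

Finishing within 8 free throws ⇔ at least 5 successes in the first 8. With X ~ Binomial(8, 0.64), P(Y ≤ 8) = 1 − P(X ≤ 4).
  k=0: C(8,0)·0.64^0·0.36^8 = 0.000282
  k=1: C(8,1)·0.64^1·0.36^7 = 0.004012
  k=2: C(8,2)·0.64^2·0.36^6 = 0.024965
  k=3: C(8,3)·0.64^3·0.36^5 = 0.088765
  k=4: C(8,4)·0.64^4·0.36^4 = 0.197255
1 − 0.315279 = 0.684721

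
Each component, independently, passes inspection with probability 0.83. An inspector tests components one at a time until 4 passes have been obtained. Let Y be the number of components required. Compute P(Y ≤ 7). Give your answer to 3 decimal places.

0.981

Finishing within 7 components ⇔ at least 4 successes in the first 7. With X ~ Binomial(7, 0.83), P(Y ≤ 7) = 1 − P(X ≤ 3).
  k=0: C(7,0)·0.83^0·0.17^7 = 0.00000
  k=1: C(7,1)·0.83^1·0.17^6 = 0.00014
  k=2: C(7,2)·0.83^2·0.17^5 = 0.00205
  k=3: C(7,3)·0.83^3·0.17^4 = 0.01671
1 − 0.01891 = 0.98109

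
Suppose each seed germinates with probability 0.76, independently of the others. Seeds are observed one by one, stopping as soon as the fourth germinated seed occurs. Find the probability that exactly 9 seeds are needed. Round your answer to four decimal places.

Y = trial on which the fourth success occurs; negative binomial, r=4, p=0.76.
P(Y=9) = C(8,3) · p^4 · (1−p)^5
= 56 · 0.33362 · 0.00079626 = 0.014876

0.0149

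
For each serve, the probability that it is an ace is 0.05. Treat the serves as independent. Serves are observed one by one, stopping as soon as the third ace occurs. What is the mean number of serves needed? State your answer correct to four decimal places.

60.0000

Y = total serves until the third success; negative binomial with r=3, p=0.05.
E[Y] = r / p = 3 / 0.05 = 60.000000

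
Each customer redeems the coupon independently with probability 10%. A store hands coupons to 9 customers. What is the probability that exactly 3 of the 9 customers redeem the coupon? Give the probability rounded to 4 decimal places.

X ~ Binomial(n=9, p=0.10).
P(X=3) = C(9,3) · p^3 · (1−p)^6
= 84 · 0.001 · 0.53144 = 0.044641

0.0446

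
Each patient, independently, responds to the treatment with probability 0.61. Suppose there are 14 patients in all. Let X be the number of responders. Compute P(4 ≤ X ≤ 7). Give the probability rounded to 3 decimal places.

0.277

X ~ Binomial(14, 0.61); P(4 ≤ X ≤ 7) = Σ C(14,k) p^k (1−p)^(14−k) over k:
  k=4: C(14,4)·0.61^4·0.39^10 = 0.01128
  k=5: C(14,5)·0.61^5·0.39^9 = 0.03529
  k=6: C(14,6)·0.61^6·0.39^8 = 0.08280
  k=7: C(14,7)·0.61^7·0.39^7 = 0.14802
Total = 0.27740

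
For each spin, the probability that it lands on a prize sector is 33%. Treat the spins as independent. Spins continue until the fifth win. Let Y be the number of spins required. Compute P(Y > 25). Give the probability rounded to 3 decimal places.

Needing more than 25 spins ⇔ fewer than 5 successes in the first 25. With X ~ Binomial(25, 0.33), P(Y > 25) = P(X ≤ 4).
  k=0: C(25,0)·0.33^0·0.67^25 = 0.00004
  k=1: C(25,1)·0.33^1·0.67^24 = 0.00055
  k=2: C(25,2)·0.33^2·0.67^23 = 0.00326
  k=3: C(25,3)·0.33^3·0.67^22 = 0.01233
  k=4: C(25,4)·0.33^4·0.67^21 = 0.03340
P(X ≤ 4) = 0.04959

0.050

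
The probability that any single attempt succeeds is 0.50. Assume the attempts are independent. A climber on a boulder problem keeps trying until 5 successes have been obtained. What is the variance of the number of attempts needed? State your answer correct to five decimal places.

Y = total attempts until the fifth success; negative binomial with r=5, p=0.50.
Var(Y) = r(1−p)/p² = 5·0.50 / 0.50² = 10.0000000

10.00000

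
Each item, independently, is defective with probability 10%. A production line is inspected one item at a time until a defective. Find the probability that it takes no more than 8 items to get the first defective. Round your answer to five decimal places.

0.56953

Y = number of items to the first success; geometric, p = 0.10.
P(Y ≤ 8) = 1 − (1−p)^8 = 1 − 0.4304672 = 0.5695328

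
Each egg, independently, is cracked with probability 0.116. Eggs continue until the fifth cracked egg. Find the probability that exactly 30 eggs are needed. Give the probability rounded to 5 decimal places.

0.02287

Y = trial on which the fifth success occurs; negative binomial, r=5, p=0.116.
P(Y=30) = C(29,4) · p^5 · (1−p)^25
= 23751 · 2.1003e-05 · 0.045847 = 0.0228706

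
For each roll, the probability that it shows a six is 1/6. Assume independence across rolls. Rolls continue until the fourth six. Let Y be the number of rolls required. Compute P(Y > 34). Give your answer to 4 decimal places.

Needing more than 34 rolls ⇔ fewer than 4 successes in the first 34. With X ~ Binomial(34, 0.166667), P(Y > 34) = P(X ≤ 3).
  k=0: C(34,0)·0.166667^0·0.833333^34 = 0.002032
  k=1: C(34,1)·0.166667^1·0.833333^33 = 0.013815
  k=2: C(34,2)·0.166667^2·0.833333^32 = 0.045589
  k=3: C(34,3)·0.166667^3·0.833333^31 = 0.097257
P(X ≤ 3) = 0.158692

0.1587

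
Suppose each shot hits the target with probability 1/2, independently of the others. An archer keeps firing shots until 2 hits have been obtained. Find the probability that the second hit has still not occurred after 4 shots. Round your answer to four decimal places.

0.3125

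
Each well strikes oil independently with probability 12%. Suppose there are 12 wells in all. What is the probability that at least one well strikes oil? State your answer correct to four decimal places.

0.7843

P(at least one) = 1 − P(none) = 1 − (1 − 0.12)^12
= 1 − 0.215671 = 0.784329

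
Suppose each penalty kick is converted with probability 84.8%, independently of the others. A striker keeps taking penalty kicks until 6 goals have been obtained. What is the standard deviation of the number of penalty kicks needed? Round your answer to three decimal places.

1.126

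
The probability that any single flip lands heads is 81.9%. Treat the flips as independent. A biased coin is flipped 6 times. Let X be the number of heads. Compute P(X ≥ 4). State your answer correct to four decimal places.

X ~ Binomial(6, 0.819); P(X ≥ 4) = Σ C(6,k) p^k (1−p)^(6−k) over k:
  k=4: C(6,4)·0.819^4·0.181^2 = 0.221098
  k=5: C(6,5)·0.819^5·0.181^1 = 0.400174
  k=6: C(6,6)·0.819^6·0.181^0 = 0.301789
Total = 0.923061

0.9231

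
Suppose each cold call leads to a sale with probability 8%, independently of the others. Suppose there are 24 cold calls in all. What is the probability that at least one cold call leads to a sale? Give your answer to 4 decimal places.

P(at least one) = 1 − P(none) = 1 − (1 − 0.08)^24
= 1 − 0.135179 = 0.864821

0.8648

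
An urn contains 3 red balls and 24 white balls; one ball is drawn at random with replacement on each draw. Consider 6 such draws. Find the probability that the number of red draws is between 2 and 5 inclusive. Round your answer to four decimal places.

X ~ Binomial(6, 0.111111); P(2 ≤ X ≤ 5) = Σ C(6,k) p^k (1−p)^(6−k) over k:
  k=2: C(6,2)·0.111111^2·0.888889^4 = 0.115610
  k=3: C(6,3)·0.111111^3·0.888889^3 = 0.019268
  k=4: C(6,4)·0.111111^4·0.888889^2 = 0.001806
  k=5: C(6,5)·0.111111^5·0.888889^1 = 0.000090
Total = 0.136775

0.1368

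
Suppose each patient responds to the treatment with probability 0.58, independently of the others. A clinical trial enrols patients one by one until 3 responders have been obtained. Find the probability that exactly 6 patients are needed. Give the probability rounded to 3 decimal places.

Y = trial on which the third success occurs; negative binomial, r=3, p=0.58.
P(Y=6) = C(5,2) · p^3 · (1−p)^3
= 10 · 0.19511 · 0.074088 = 0.14455

0.145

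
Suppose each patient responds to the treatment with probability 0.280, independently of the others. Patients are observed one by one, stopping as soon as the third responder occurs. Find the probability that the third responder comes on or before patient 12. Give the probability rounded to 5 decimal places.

0.69629

Finishing within 12 patients ⇔ at least 3 successes in the first 12. With X ~ Binomial(12, 0.28), P(Y ≤ 12) = 1 − P(X ≤ 2).
  k=0: C(12,0)·0.28^0·0.72^12 = 0.0194084
  k=1: C(12,1)·0.28^1·0.72^11 = 0.0905726
  k=2: C(12,2)·0.28^2·0.72^10 = 0.1937247
1 − 0.3037057 = 0.6962943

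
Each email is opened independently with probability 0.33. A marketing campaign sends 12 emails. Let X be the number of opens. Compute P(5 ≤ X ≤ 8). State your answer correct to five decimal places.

0.35540

X ~ Binomial(12, 0.33); P(5 ≤ X ≤ 8) = Σ C(12,k) p^k (1−p)^(12−k) over k:
  k=5: C(12,5)·0.33^5·0.67^7 = 0.1878532
  k=6: C(12,6)·0.33^6·0.67^6 = 0.1079455
  k=7: C(12,7)·0.33^7·0.67^5 = 0.0455719
  k=8: C(12,8)·0.33^8·0.67^4 = 0.0140287
Total = 0.3553991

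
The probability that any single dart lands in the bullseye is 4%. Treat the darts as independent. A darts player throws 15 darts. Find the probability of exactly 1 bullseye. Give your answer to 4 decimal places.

0.3388

X ~ Binomial(n=15, p=0.04).
P(X=1) = C(15,1) · p^1 · (1−p)^14
= 15 · 0.04 · 0.56467 = 0.338804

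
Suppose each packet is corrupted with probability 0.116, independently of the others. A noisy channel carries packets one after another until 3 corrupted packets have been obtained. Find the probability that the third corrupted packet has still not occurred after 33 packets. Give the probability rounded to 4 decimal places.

0.2466

Needing more than 33 packets ⇔ fewer than 3 successes in the first 33. With X ~ Binomial(33, 0.116), P(Y > 33) = P(X ≤ 2).
  k=0: C(33,0)·0.116^0·0.884^33 = 0.017097
  k=1: C(33,1)·0.116^1·0.884^32 = 0.074036
  k=2: C(33,2)·0.116^2·0.884^31 = 0.155443
P(X ≤ 2) = 0.246576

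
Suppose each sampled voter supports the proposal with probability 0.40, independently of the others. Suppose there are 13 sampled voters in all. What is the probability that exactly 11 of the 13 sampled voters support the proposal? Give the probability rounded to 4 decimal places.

0.0012

X ~ Binomial(n=13, p=0.40).
P(X=11) = C(13,11) · p^11 · (1−p)^2
= 78 · 4.1943e-05 · 0.36 = 0.001178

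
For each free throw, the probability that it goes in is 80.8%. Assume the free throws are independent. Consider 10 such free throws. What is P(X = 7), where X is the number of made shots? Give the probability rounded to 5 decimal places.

X ~ Binomial(n=10, p=0.808).
P(X=7) = C(10,7) · p^7 · (1−p)^3
= 120 · 0.22484 · 0.0070779 = 0.1909697

0.19097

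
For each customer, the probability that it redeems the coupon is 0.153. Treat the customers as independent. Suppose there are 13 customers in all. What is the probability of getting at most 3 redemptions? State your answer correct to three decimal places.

X ~ Binomial(13, 0.153); P(X ≤ 3) = Σ C(13,k) p^k (1−p)^(13−k) over k:
  k=0: C(13,0)·0.153^0·0.847^13 = 0.11547
  k=1: C(13,1)·0.153^1·0.847^12 = 0.27117
  k=2: C(13,2)·0.153^2·0.847^11 = 0.29390
  k=3: C(13,3)·0.153^3·0.847^10 = 0.19466
Total = 0.87520

0.875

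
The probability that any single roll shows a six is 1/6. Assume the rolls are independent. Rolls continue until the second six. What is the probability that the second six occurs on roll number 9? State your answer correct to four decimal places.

Y = trial on which the second success occurs; negative binomial, r=2, p=0.166667.
P(Y=9) = C(8,1) · p^2 · (1−p)^7
= 8 · 0.027778 · 0.27908 = 0.062018

0.0620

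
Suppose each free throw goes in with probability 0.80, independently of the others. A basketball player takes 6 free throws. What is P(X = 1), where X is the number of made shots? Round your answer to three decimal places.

0.002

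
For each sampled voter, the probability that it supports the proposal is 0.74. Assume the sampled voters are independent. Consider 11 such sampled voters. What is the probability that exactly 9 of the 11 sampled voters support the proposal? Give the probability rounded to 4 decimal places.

X ~ Binomial(n=11, p=0.74).
P(X=9) = C(11,9) · p^9 · (1−p)^2
= 55 · 0.06654 · 0.0676 = 0.247397

0.2474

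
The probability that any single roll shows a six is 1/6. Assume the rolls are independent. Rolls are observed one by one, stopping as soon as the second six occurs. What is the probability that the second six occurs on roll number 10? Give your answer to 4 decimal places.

0.0581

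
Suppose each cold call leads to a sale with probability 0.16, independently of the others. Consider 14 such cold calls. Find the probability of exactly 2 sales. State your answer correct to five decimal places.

0.28750

X ~ Binomial(n=14, p=0.16).
P(X=2) = C(14,2) · p^2 · (1−p)^12
= 91 · 0.0256 · 0.12341 = 0.2874967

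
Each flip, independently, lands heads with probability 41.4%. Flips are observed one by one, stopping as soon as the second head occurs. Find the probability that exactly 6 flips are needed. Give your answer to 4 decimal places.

0.1011

Y = trial on which the second success occurs; negative binomial, r=2, p=0.414.
P(Y=6) = C(5,1) · p^2 · (1−p)^4
= 5 · 0.1714 · 0.11792 = 0.101056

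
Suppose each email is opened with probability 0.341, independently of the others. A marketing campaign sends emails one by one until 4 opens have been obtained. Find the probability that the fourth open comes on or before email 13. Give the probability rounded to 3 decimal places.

Finishing within 13 emails ⇔ at least 4 successes in the first 13. With X ~ Binomial(13, 0.341), P(Y ≤ 13) = 1 − P(X ≤ 3).
  k=0: C(13,0)·0.341^0·0.659^13 = 0.00442
  k=1: C(13,1)·0.341^1·0.659^12 = 0.02974
  k=2: C(13,2)·0.341^2·0.659^11 = 0.09233
  k=3: C(13,3)·0.341^3·0.659^10 = 0.17518
1 − 0.30167 = 0.69833

0.698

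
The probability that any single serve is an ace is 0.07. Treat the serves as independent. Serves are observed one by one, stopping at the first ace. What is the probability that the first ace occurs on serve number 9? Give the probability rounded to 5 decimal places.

0.03917

Geometric (trials to first success), p = 0.07.
P(Y = 9) = (1−p)^8 · p = 0.55958 · 0.07 = 0.0391707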